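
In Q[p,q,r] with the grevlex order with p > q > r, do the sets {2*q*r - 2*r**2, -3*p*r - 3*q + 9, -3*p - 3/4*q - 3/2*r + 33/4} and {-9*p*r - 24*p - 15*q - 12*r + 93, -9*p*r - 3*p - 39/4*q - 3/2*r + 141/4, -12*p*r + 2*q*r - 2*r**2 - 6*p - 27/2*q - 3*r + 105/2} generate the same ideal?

For a fixed monomial order, each ideal has a unique reduced Gröbner basis; comparing bases decides equality.
Buchberger on the first generating set:
f_1 = 2*q*r - 2*r**2, LT = q*r.
f_2 = -3*p*r - 3*q + 9, LT = p*r.
f_3 = -3*p - 3/4*q - 3/2*r + 33/4, LT = p.

S(f_1,f_2): lcm = p*q*r. S = -p*r**2 - q**2 + 3*q.
  leading term p*r**2: subtract (1/3*r)·f_2 from -p*r**2 - q**2 + 3*q → -q**2 + q*r + 3*q - 3*r
  leading term q**2: no divisor's leading term divides it; move -q**2 to the remainder.
  leading term q*r: subtract (1/2)·f_1 from q*r + 3*q - 3*r → r**2 + 3*q - 3*r
  leading term r**2: no divisor's leading term divides it; move r**2 to the remainder.
  leading term q: no divisor's leading term divides it; move 3*q to the remainder.
  leading term r: no divisor's leading term divides it; move -3*r to the remainder.
  remainder -q**2 + r**2 + 3*q - 3*r ≠ 0; add g_4 = -q**2 + r**2 + 3*q - 3*r to the basis.

S(f_2,f_3): lcm = p*r. S = -1/4*q*r - 1/2*r**2 + q + 11/4*r - 3.
  leading term q*r: subtract (-1/8)·f_1 from -1/4*q*r - 1/2*r**2 + q + 11/4*r - 3 → -3/4*r**2 + q + 11/4*r - 3
  leading term r**2: no divisor's leading term divides it; move -3/4*r**2 to the remainder.
  leading term q: no divisor's leading term divides it; move q to the remainder.
  leading term r: no divisor's leading term divides it; move 11/4*r to the remainder.
  leading term 1: no divisor's leading term divides it; move -3 to the remainder.
  remainder -3/4*r**2 + q + 11/4*r - 3 ≠ 0; add g_5 = -3/4*r**2 + q + 11/4*r - 3 to the basis.

The other S-polynomials (S(f_1,f_3), S(f_1,g_4), S(f_2,g_4), S(f_3,g_4), S(f_1,g_5), S(f_2,g_5), S(f_3,g_5), S(g_4,g_5)) all reduce to 0 modulo the current basis, so we have a Gröbner basis.
Inter-reduce: drop elements whose leading term is divisible by another's, tail-reduce, and make monic.
Reduced Gröbner basis: {q**2 - 13/3*q - 2/3*r + 4, q*r - 4/3*q - 11/3*r + 4, r**2 - 4/3*q - 11/3*r + 4, p + 1/4*q + 1/2*r - 11/4}.

Buchberger on the second generating set:
h_1 = -9*p*r - 24*p - 15*q - 12*r + 93, LT = p*r.
h_2 = -9*p*r - 3*p - 39/4*q - 3/2*r + 141/4, LT = p*r.
h_3 = -12*p*r + 2*q*r - 2*r**2 - 6*p - 27/2*q - 3*r + 105/2, LT = p*r.

S(h_1,h_2): lcm = p*r. S = 7/3*p + 7/12*q + 7/6*r - 77/12.
  leading term p: no divisor's leading term divides it; move 7/3*p to the remainder.
  leading term q: no divisor's leading term divides it; move 7/12*q to the remainder.
  leading term r: no divisor's leading term divides it; move 7/6*r to the remainder.
  leading term 1: no divisor's leading term divides it; move -77/12 to the remainder.
  remainder 7/3*p + 7/12*q + 7/6*r - 77/12 ≠ 0; add k_4 = 7/3*p + 7/12*q + 7/6*r - 77/12 to the basis.

S(h_1,h_3): lcm = p*r. S = 1/6*q*r - 1/6*r**2 + 13/6*p + 13/24*q + 13/12*r - 143/24.
  leading term q*r: no divisor's leading term divides it; move 1/6*q*r to the remainder.
  leading term r**2: no divisor's leading term divides it; move -1/6*r**2 to the remainder.
  leading term p: subtract (13/14)·k_4 from 13/6*p + 13/24*q + 13/12*r - 143/24 → 0
  remainder 1/6*q*r - 1/6*r**2 ≠ 0; add k_5 = 1/6*q*r - 1/6*r**2 to the basis.

S(h_1,k_4): lcm = p*r. S = -1/4*q*r - 1/2*r**2 + 8/3*p + 5/3*q + 49/12*r - 31/3.
  leading term q*r: subtract (-3/2)·k_5 from -1/4*q*r - 1/2*r**2 + 8/3*p + 5/3*q + 49/12*r - 31/3 → -3/4*r**2 + 8/3*p + 5/3*q + 49/12*r - 31/3
  leading term r**2: no divisor's leading term divides it; move -3/4*r**2 to the remainder.
  leading term p: subtract (8/7)·k_4 from 8/3*p + 5/3*q + 49/12*r - 31/3 → q + 11/4*r - 3
  leading term q: no divisor's leading term divides it; move q to the remainder.
  leading term r: no divisor's leading term divides it; move 11/4*r to the remainder.
  leading term 1: no divisor's leading term divides it; move -3 to the remainder.
  remainder -3/4*r**2 + q + 11/4*r - 3 ≠ 0; add k_6 = -3/4*r**2 + q + 11/4*r - 3 to the basis.

S(h_1,k_5): lcm = p*q*r. S = p*r**2 + 8/3*p*q + 5/3*q**2 + 4/3*q*r - 31/3*q.
  leading term p*r**2: subtract (-1/9*r)·h_1 from p*r**2 + 8/3*p*q + 5/3*q**2 + 4/3*q*r - 31/3*q → 8/3*p*q + 5/3*q**2 - 8/3*p*r - 1/3*q*r - 4/3*r**2 - 31/3*q + 31/3*r
  leading term p*q: subtract (8/7*q)·k_4 from 8/3*p*q + 5/3*q**2 - 8/3*p*r - 1/3*q*r - 4/3*r**2 - 31/3*q + 31/3*r → q**2 - 8/3*p*r - 5/3*q*r - 4/3*r**2 - 3*q + 31/3*r
  leading term q**2: no divisor's leading term divides it; move q**2 to the remainder.
  leading term p*r: subtract (8/27)·h_1 from -8/3*p*r - 5/3*q*r - 4/3*r**2 - 3*q + 31/3*r → -5/3*q*r - 4/3*r**2 + 64/9*p + 13/9*q + 125/9*r - 248/9
  leading term q*r: subtract (-10)·k_5 from -5/3*q*r - 4/3*r**2 + 64/9*p + 13/9*q + 125/9*r - 248/9 → -3*r**2 + 64/9*p + 13/9*q + 125/9*r - 248/9
  leading term r**2: subtract (4)·k_6 from -3*r**2 + 64/9*p + 13/9*q + 125/9*r - 248/9 → 64/9*p - 23/9*q + 26/9*r - 140/9
  leading term p: subtract (64/21)·k_4 from 64/9*p - 23/9*q + 26/9*r - 140/9 → -13/3*q - 2/3*r + 4
  leading term q: no divisor's leading term divides it; move -13/3*q to the remainder.
  leading term r: no divisor's leading term divides it; move -2/3*r to the remainder.
  leading term 1: no divisor's leading term divides it; move 4 to the remainder.
  remainder q**2 - 13/3*q - 2/3*r + 4 ≠ 0; add k_7 = q**2 - 13/3*q - 2/3*r + 4 to the basis.

The other S-polynomials (S(h_2,h_3), S(h_2,k_4), S(h_3,k_4), S(h_2,k_5), S(h_3,k_5), S(k_4,k_5), S(h_1,k_6), S(h_2,k_6), S(h_3,k_6), S(k_4,k_6), S(k_5,k_6), S(h_1,k_7), S(h_2,k_7), S(h_3,k_7), S(k_4,k_7), S(k_5,k_7), S(k_6,k_7)) all reduce to 0 modulo the current basis, so we have a Gröbner basis.
Inter-reduce: drop elements whose leading term is divisible by another's, tail-reduce, and make monic.
Reduced Gröbner basis: {q**2 - 13/3*q - 2/3*r + 4, q*r - 4/3*q - 11/3*r + 4, r**2 - 4/3*q - 11/3*r + 4, p + 1/4*q + 1/2*r - 11/4}.

The two bases agree; hence the ideals are identical.

Yes, the ideals are equal.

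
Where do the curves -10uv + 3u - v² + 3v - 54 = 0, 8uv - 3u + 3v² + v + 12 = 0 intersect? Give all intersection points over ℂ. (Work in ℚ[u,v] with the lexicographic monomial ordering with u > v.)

Compute a lex Gröbner basis by Buchberger's algorithm.
f_1 = -10uv + 3u - v² + 3v - 54, LT = uv.
f_2 = 8uv - 3u + 3v² + v + 12, LT = uv.

S(f_1,f_2): lcm = uv. S = 3/40u - 11/40v² - 17/40v + 39/10.
  leading term u: no divisor's leading term divides it; move 3/40u to the remainder.
  leading term v²: no divisor's leading term divides it; move -11/40v² to the remainder.
  leading term v: no divisor's leading term divides it; move -17/40v to the remainder.
  leading term 1: no divisor's leading term divides it; move 39/10 to the remainder.
  remainder 3/40u - 11/40v² - 17/40v + 39/10 ≠ 0; add h_3 = 3/40u - 11/40v² - 17/40v + 39/10 to the basis.

S(f_1,h_3): lcm = uv. S = -3/10u + 11/3v³ + 173/30v² - 523/10v + 27/5.
  leading term u: subtract (-4)·h_3 from -3/10u + 11/3v³ + 173/30v² - 523/10v + 27/5 → 11/3v³ + 14/3v² - 54v + 21
  leading term v³: no divisor's leading term divides it; move 11/3v³ to the remainder.
  leading term v²: no divisor's leading term divides it; move 14/3v² to the remainder.
  leading term v: no divisor's leading term divides it; move -54v to the remainder.
  leading term 1: no divisor's leading term divides it; move 21 to the remainder.
  remainder 11/3v³ + 14/3v² - 54v + 21 ≠ 0; add h_4 = 11/3v³ + 14/3v² - 54v + 21 to the basis.

The other S-polynomials (S(f_2,h_3), S(f_1,h_4), S(f_2,h_4), S(h_3,h_4)) all reduce to 0 modulo the current basis, so we have a Gröbner basis.
Inter-reduce: drop elements whose leading term is divisible by another's, tail-reduce, and make monic.
Reduced Gröbner basis: {u - 11/3v² - 17/3v + 52, v³ + 14/11v² - 162/11v + 63/11}.

A lex Gröbner basis eliminates variables successively. Here v³ + 14/11v² - 162/11v + 63/11 depends only on v, with roots {3, -47/22 + sqrt(3133)/22, -sqrt(3133)/22 - 47/22}; lifting each root through the earlier basis elements recovers the full solutions.
  v = 3: the earlier basis element becomes u + 2 = 0, giving u = -2 — point (-2, 3).
  v = -47/22 + sqrt(3133)/22: the earlier basis element becomes u + 260/11 + 5*sqrt(3133)/11 = 0, giving u = -5*sqrt(3133)/11 - 260/11 — point (-5*sqrt(3133)/11 - 260/11, -47/22 + sqrt(3133)/22).
  v = -sqrt(3133)/22 - 47/22: the earlier basis element becomes u - 5*sqrt(3133)/11 + 260/11 = 0, giving u = -260/11 + 5*sqrt(3133)/11 — point (-260/11 + 5*sqrt(3133)/11, -sqrt(3133)/22 - 47/22).
A lex Gröbner basis triangularizes the system, enabling back-substitution.

{(-2, 3), (-5*sqrt(3133)/11 - 260/11, -47/22 + sqrt(3133)/22), (-260/11 + 5*sqrt(3133)/11, -sqrt(3133)/22 - 47/22)}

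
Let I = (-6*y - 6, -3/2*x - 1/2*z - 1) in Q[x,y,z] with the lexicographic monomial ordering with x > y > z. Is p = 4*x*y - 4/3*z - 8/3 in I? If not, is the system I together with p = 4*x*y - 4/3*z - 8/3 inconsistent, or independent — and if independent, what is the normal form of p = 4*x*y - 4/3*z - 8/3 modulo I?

4*x*y - 4/3*z - 8/3 lies in I (it reduces to 0).

First compute the reduced Gröbner basis of I by Buchberger's algorithm.
f_1 = -6*y - 6, LT = y.
f_2 = -3/2*x - 1/2*z - 1, LT = x.

The S-polynomials (S(f_1,f_2)) all reduce to 0 modulo the current basis, so we have a Gröbner basis.
Inter-reduce: drop elements whose leading term is divisible by another's, tail-reduce, and make monic.
Reduced Gröbner basis: {x + 1/3*z + 2/3, y + 1}.
Label its elements g_1 = x + 1/3*z + 2/3, g_2 = y + 1.

Reduce p = 4*x*y - 4/3*z - 8/3 modulo G:
  leading term x*y: subtract (4*y)·g_1 from 4*x*y - 4/3*z - 8/3 → -4/3*y*z - 8/3*y - 4/3*z - 8/3
  leading term y*z: subtract (-4/3*z)·g_2 from -4/3*y*z - 8/3*y - 4/3*z - 8/3 → -8/3*y - 8/3
  leading term y: subtract (-8/3)·g_2 from -8/3*y - 8/3 → 0
  normal form = 0.
Since the normal form is 0, p ∈ I.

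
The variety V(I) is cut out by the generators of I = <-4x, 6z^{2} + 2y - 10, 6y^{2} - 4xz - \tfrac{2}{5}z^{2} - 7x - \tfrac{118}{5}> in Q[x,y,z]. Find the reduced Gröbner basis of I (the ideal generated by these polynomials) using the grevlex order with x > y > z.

This is the nonlinear analogue of row-reducing a linear system.

f_1 = -4x, LT = x.
f_2 = 6z^{2} + 2y - 10, LT = z^{2}.
f_3 = 6y^{2} - 4xz - \tfrac{2}{5}z^{2} - 7x - \tfrac{118}{5}, LT = y^{2}.

The S-polynomials (S(f_1,f_2), S(f_1,f_3), S(f_2,f_3)) all reduce to 0 modulo the current basis, so we have a Gröbner basis.

G = {y^{2} + \tfrac{1}{45}y - \tfrac{182}{45}, z^{2} + \tfrac{1}{3}y - \tfrac{5}{3}, x}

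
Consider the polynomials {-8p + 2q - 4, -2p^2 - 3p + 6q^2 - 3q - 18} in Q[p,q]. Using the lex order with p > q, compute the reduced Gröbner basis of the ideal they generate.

f_1 = -8p + 2q - 4, LT = p.
f_2 = -2p^2 - 3p + 6q^2 - 3q - 18, LT = p^2.

S(f_1,f_2): lcm = p^2. S = -1/4pq - p + 3q^2 - 3/2q - 9.
  leading term pq: subtract (1/32q)·f_1 from -1/4pq - p + 3q^2 - 3/2q - 9 → -p + 47/16q^2 - 11/8q - 9
  leading term p: subtract (1/8)·f_1 from -p + 47/16q^2 - 11/8q - 9 → 47/16q^2 - 13/8q - 17/2
  leading term q^2: no divisor's leading term divides it; move 47/16q^2 to the remainder.
  leading term q: no divisor's leading term divides it; move -13/8q to the remainder.
  leading term 1: no divisor's leading term divides it; move -17/2 to the remainder.
  remainder 47/16q^2 - 13/8q - 17/2 ≠ 0; add g_3 = 47/16q^2 - 13/8q - 17/2 to the basis.

The other S-polynomials (S(f_1,g_3), S(f_2,g_3)) all reduce to 0 modulo the current basis, so we have a Gröbner basis.
Inter-reduce: drop elements whose leading term is divisible by another's, tail-reduce, and make monic.

G = {p - 1/4q + 1/2, q^2 - 26/47q - 136/47}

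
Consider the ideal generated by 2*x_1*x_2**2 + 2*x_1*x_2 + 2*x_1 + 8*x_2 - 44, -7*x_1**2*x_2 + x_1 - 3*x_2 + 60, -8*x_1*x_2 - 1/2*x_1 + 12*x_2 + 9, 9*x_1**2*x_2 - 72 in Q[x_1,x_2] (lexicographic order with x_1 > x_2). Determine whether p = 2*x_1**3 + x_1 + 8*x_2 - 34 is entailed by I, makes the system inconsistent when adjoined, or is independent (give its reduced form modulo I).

2*x_1**3 + x_1 + 8*x_2 - 34 lies in I (it reduces to 0).

First compute the reduced Gröbner basis of I by Buchberger's algorithm.
f_1 = 2*x_1*x_2**2 + 2*x_1*x_2 + 2*x_1 + 8*x_2 - 44, LT = x_1*x_2**2.
f_2 = -7*x_1**2*x_2 + x_1 - 3*x_2 + 60, LT = x_1**2*x_2.
f_3 = -8*x_1*x_2 - 1/2*x_1 + 12*x_2 + 9, LT = x_1*x_2.
f_4 = 9*x_1**2*x_2 - 72, LT = x_1**2*x_2.

S(f_1,f_2): lcm = x_1**2*x_2**2. S = x_1**2*x_2 + x_1**2 + 29/7*x_1*x_2 - 22*x_1 - 3/7*x_2**2 + 60/7*x_2.
  leading term x_1**2*x_2: subtract (-1/7)·f_2 from x_1**2*x_2 + x_1**2 + 29/7*x_1*x_2 - 22*x_1 - 3/7*x_2**2 + 60/7*x_2 → x_1**2 + 29/7*x_1*x_2 - 153/7*x_1 - 3/7*x_2**2 + 57/7*x_2 + 60/7
  leading term x_1**2: no divisor's leading term divides it; move x_1**2 to the remainder.
  leading term x_1*x_2: subtract (-29/56)·f_3 from 29/7*x_1*x_2 - 153/7*x_1 - 3/7*x_2**2 + 57/7*x_2 + 60/7 → -2477/112*x_1 - 3/7*x_2**2 + 201/14*x_2 + 741/56
  leading term x_1: no divisor's leading term divides it; move -2477/112*x_1 to the remainder.
  leading term x_2**2: no divisor's leading term divides it; move -3/7*x_2**2 to the remainder.
  leading term x_2: no divisor's leading term divides it; move 201/14*x_2 to the remainder.
  leading term 1: no divisor's leading term divides it; move 741/56 to the remainder.
  remainder x_1**2 - 2477/112*x_1 - 3/7*x_2**2 + 201/14*x_2 + 741/56 ≠ 0; add h_5 = x_1**2 - 2477/112*x_1 - 3/7*x_2**2 + 201/14*x_2 + 741/56 to the basis.

S(f_1,f_3): lcm = x_1*x_2**2. S = 15/16*x_1*x_2 + x_1 + 3/2*x_2**2 + 41/8*x_2 - 22.
  leading term x_1*x_2: subtract (-15/128)·f_3 from 15/16*x_1*x_2 + x_1 + 3/2*x_2**2 + 41/8*x_2 - 22 → 241/256*x_1 + 3/2*x_2**2 + 209/32*x_2 - 2681/128
  leading term x_1: no divisor's leading term divides it; move 241/256*x_1 to the remainder.
  leading term x_2**2: no divisor's leading term divides it; move 3/2*x_2**2 to the remainder.
  leading term x_2: no divisor's leading term divides it; move 209/32*x_2 to the remainder.
  leading term 1: no divisor's leading term divides it; move -2681/128 to the remainder.
  remainder 241/256*x_1 + 3/2*x_2**2 + 209/32*x_2 - 2681/128 ≠ 0; add h_6 = 241/256*x_1 + 3/2*x_2**2 + 209/32*x_2 - 2681/128 to the basis.

S(f_1,f_4): lcm = x_1**2*x_2**2. S = x_1**2*x_2 + x_1**2 + 4*x_1*x_2 - 22*x_1 + 8*x_2.
  leading term x_1**2*x_2: subtract (-1/7)·f_2 from x_1**2*x_2 + x_1**2 + 4*x_1*x_2 - 22*x_1 + 8*x_2 → x_1**2 + 4*x_1*x_2 - 153/7*x_1 + 53/7*x_2 + 60/7
  leading term x_1**2: subtract (1)·h_5 from x_1**2 + 4*x_1*x_2 - 153/7*x_1 + 53/7*x_2 + 60/7 → 4*x_1*x_2 + 29/112*x_1 + 3/7*x_2**2 - 95/14*x_2 - 261/56
  leading term x_1*x_2: subtract (-1/2)·f_3 from 4*x_1*x_2 + 29/112*x_1 + 3/7*x_2**2 - 95/14*x_2 - 261/56 → 1/112*x_1 + 3/7*x_2**2 - 11/14*x_2 - 9/56
  leading term x_1: subtract (16/1687)·h_6 from 1/112*x_1 + 3/7*x_2**2 - 11/14*x_2 - 9/56 → 699/1687*x_2**2 - 1430/1687*x_2 + 64/1687
  leading term x_2**2: no divisor's leading term divides it; move 699/1687*x_2**2 to the remainder.
  leading term x_2: no divisor's leading term divides it; move -1430/1687*x_2 to the remainder.
  leading term 1: no divisor's leading term divides it; move 64/1687 to the remainder.
  remainder 699/1687*x_2**2 - 1430/1687*x_2 + 64/1687 ≠ 0; add h_7 = 699/1687*x_2**2 - 1430/1687*x_2 + 64/1687 to the basis.

S(f_2,f_3): lcm = x_1**2*x_2. S = -1/16*x_1**2 + 3/2*x_1*x_2 + 55/56*x_1 + 3/7*x_2 - 60/7.
  leading term x_1**2: subtract (-1/16)·h_5 from -1/16*x_1**2 + 3/2*x_1*x_2 + 55/56*x_1 + 3/7*x_2 - 60/7 → 3/2*x_1*x_2 - 717/1792*x_1 - 3/112*x_2**2 + 297/224*x_2 - 6939/896
  leading term x_1*x_2: subtract (-3/16)·f_3 from 3/2*x_1*x_2 - 717/1792*x_1 - 3/112*x_2**2 + 297/224*x_2 - 6939/896 → -885/1792*x_1 - 3/112*x_2**2 + 801/224*x_2 - 5427/896
  leading term x_1: subtract (-885/1687)·h_6 from -885/1792*x_1 - 3/112*x_2**2 + 801/224*x_2 - 5427/896 → 2931/3856*x_2**2 + 189003/26992*x_2 - 230037/13496
  leading term x_2**2: subtract (6839/3728)·h_7 from 2931/3856*x_2**2 + 189003/26992*x_2 - 230037/13496 → 223309/26096*x_2 - 223309/13048
  leading term x_2: no divisor's leading term divides it; move 223309/26096*x_2 to the remainder.
  leading term 1: no divisor's leading term divides it; move -223309/13048 to the remainder.
  remainder 223309/26096*x_2 - 223309/13048 ≠ 0; add h_8 = 223309/26096*x_2 - 223309/13048 to the basis.

The other S-polynomials (S(f_2,f_4), S(f_3,f_4), S(f_1,h_5), S(f_2,h_5), S(f_3,h_5), S(f_4,h_5), S(f_1,h_6), S(f_2,h_6), S(f_3,h_6), S(f_4,h_6), S(h_5,h_6), S(f_1,h_7), S(f_2,h_7), S(f_3,h_7), S(f_4,h_7), S(h_5,h_7), S(h_6,h_7), S(f_1,h_8), S(f_2,h_8), S(f_3,h_8), S(f_4,h_8), S(h_5,h_8), S(h_6,h_8), S(h_7,h_8)) all reduce to 0 modulo the current basis, so we have a Gröbner basis.
Inter-reduce: drop elements whose leading term is divisible by another's, tail-reduce, and make monic.
Reduced Gröbner basis: {x_1 - 2, x_2 - 2}.
Label its elements g_1 = x_1 - 2, g_2 = x_2 - 2.

Reduce p = 2*x_1**3 + x_1 + 8*x_2 - 34 modulo G:
  leading term x_1**3: subtract (2*x_1**2)·g_1 from 2*x_1**3 + x_1 + 8*x_2 - 34 → 4*x_1**2 + x_1 + 8*x_2 - 34
  leading term x_1**2: subtract (4*x_1)·g_1 from 4*x_1**2 + x_1 + 8*x_2 - 34 → 9*x_1 + 8*x_2 - 34
  leading term x_1: subtract (9)·g_1 from 9*x_1 + 8*x_2 - 34 → 8*x_2 - 16
  leading term x_2: subtract (8)·g_2 from 8*x_2 - 16 → 0
  normal form = 0.
Since the normal form is 0, p ∈ I.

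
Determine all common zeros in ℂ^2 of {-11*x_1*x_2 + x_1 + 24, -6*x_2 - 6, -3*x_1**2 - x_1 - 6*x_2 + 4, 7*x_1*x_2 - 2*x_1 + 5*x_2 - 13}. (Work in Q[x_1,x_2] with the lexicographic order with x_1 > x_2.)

{(-2, -1)}

Compute a lex Gröbner basis by Buchberger's algorithm.
f_1 = -11*x_1*x_2 + x_1 + 24, LT = x_1*x_2.
f_2 = -6*x_2 - 6, LT = x_2.
f_3 = -3*x_1**2 - x_1 - 6*x_2 + 4, LT = x_1**2.
f_4 = 7*x_1*x_2 - 2*x_1 + 5*x_2 - 13, LT = x_1*x_2.

S(f_1,f_2): lcm = x_1*x_2. S = -12/11*x_1 - 24/11.
  leading term x_1: no divisor's leading term divides it; move -12/11*x_1 to the remainder.
  leading term 1: no divisor's leading term divides it; move -24/11 to the remainder.
  remainder -12/11*x_1 - 24/11 ≠ 0; add h_5 = -12/11*x_1 - 24/11 to the basis.

The other S-polynomials (S(f_1,f_3), S(f_1,f_4), S(f_2,f_3), S(f_2,f_4), S(f_3,f_4), S(f_1,h_5), S(f_2,h_5), S(f_3,h_5), S(f_4,h_5)) all reduce to 0 modulo the current basis, so we have a Gröbner basis.
Inter-reduce: drop elements whose leading term is divisible by another's, tail-reduce, and make monic.
Reduced Gröbner basis: {x_1 + 2, x_2 + 1}.

The lex basis is triangular: the last element involves only x_2. Solving x_2 + 1 = 0 gives x_2 ∈ {-1}; substituting each value into the earlier elements determines the remaining variables.
  x_2 = -1: the earlier basis element becomes x_1 + 2 = 0, giving x_1 = -2 — point (-2, -1).
Each listed point satisfies every original equation (direct substitution).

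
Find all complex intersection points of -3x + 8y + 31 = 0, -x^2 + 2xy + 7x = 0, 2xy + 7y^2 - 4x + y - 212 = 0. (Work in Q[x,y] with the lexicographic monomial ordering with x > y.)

{(-3, -5)}

Compute a lex Gröbner basis by Buchberger's algorithm.
f_1 = -3x + 8y + 31, LT = x.
f_2 = -x^2 + 2xy + 7x, LT = x^2.
f_3 = 2xy - 4x + 7y^2 + y - 212, LT = xy.

S(f_1,f_2): lcm = x^2. S = -2/3xy - 10/3x.
  leading term xy: subtract (2/9y)·f_1 from -2/3xy - 10/3x → -10/3x - 16/9y^2 - 62/9y
  leading term x: subtract (10/9)·f_1 from -10/3x - 16/9y^2 - 62/9y → -16/9y^2 - 142/9y - 310/9
  leading term y^2: no divisor's leading term divides it; move -16/9y^2 to the remainder.
  leading term y: no divisor's leading term divides it; move -142/9y to the remainder.
  leading term 1: no divisor's leading term divides it; move -310/9 to the remainder.
  remainder -16/9y^2 - 142/9y - 310/9 ≠ 0; add h_4 = -16/9y^2 - 142/9y - 310/9 to the basis.

S(f_1,f_3): lcm = xy. S = 2x - 37/6y^2 - 65/6y + 106.
  leading term x: subtract (-2/3)·f_1 from 2x - 37/6y^2 - 65/6y + 106 → -37/6y^2 - 11/2y + 380/3
  leading term y^2: subtract (111/32)·h_4 from -37/6y^2 - 11/2y + 380/3 → 2363/48y + 11815/48
  leading term y: no divisor's leading term divides it; move 2363/48y to the remainder.
  leading term 1: no divisor's leading term divides it; move 11815/48 to the remainder.
  remainder 2363/48y + 11815/48 ≠ 0; add h_5 = 2363/48y + 11815/48 to the basis.

The other S-polynomials (S(f_2,f_3), S(f_1,h_4), S(f_2,h_4), S(f_3,h_4), S(f_1,h_5), S(f_2,h_5), S(f_3,h_5), S(h_4,h_5)) all reduce to 0 modulo the current basis, so we have a Gröbner basis.
Inter-reduce: drop elements whose leading term is divisible by another's, tail-reduce, and make monic.
Reduced Gröbner basis: {x + 3, y + 5}.

Elimination: the polynomial y + 5 lies in the elimination ideal for y, so y ∈ {-5}. For each such y, the remaining basis elements (now univariate) give the rest of the solution.
  y = -5: the earlier basis element becomes x + 3 = 0, giving x = -3 — point (-3, -5).
Each listed point satisfies every original equation (direct substitution).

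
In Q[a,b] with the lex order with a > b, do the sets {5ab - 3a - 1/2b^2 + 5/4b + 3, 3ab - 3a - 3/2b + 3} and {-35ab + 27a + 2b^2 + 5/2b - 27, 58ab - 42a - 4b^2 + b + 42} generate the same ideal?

Two ideals are equal iff their reduced Gröbner bases coincide (the reduced basis is unique for a fixed ordering).
Buchberger on the first generating set:
f_1 = 5ab - 3a - 1/2b^2 + 5/4b + 3, LT = ab.
f_2 = 3ab - 3a - 3/2b + 3, LT = ab.

S(f_1,f_2): lcm = ab. S = 2/5a - 1/10b^2 + 3/4b - 2/5.
  leading term a: no divisor's leading term divides it; move 2/5a to the remainder.
  leading term b^2: no divisor's leading term divides it; move -1/10b^2 to the remainder.
  leading term b: no divisor's leading term divides it; move 3/4b to the remainder.
  leading term 1: no divisor's leading term divides it; move -2/5 to the remainder.
  remainder 2/5a - 1/10b^2 + 3/4b - 2/5 ≠ 0; add g_3 = 2/5a - 1/10b^2 + 3/4b - 2/5 to the basis.

S(f_1,g_3): lcm = ab. S = -3/5a + 1/4b^3 - 79/40b^2 + 5/4b + 3/5.
  leading term a: subtract (-3/2)·g_3 from -3/5a + 1/4b^3 - 79/40b^2 + 5/4b + 3/5 → 1/4b^3 - 17/8b^2 + 19/8b
  leading term b^3: no divisor's leading term divides it; move 1/4b^3 to the remainder.
  leading term b^2: no divisor's leading term divides it; move -17/8b^2 to the remainder.
  leading term b: no divisor's leading term divides it; move 19/8b to the remainder.
  remainder 1/4b^3 - 17/8b^2 + 19/8b ≠ 0; add g_4 = 1/4b^3 - 17/8b^2 + 19/8b to the basis.

The other S-polynomials (S(f_2,g_3), S(f_1,g_4), S(f_2,g_4), S(g_3,g_4)) all reduce to 0 modulo the current basis, so we have a Gröbner basis.
Inter-reduce: drop elements whose leading term is divisible by another's, tail-reduce, and make monic.
Reduced Gröbner basis: {a - 1/4b^2 + 15/8b - 1, b^3 - 17/2b^2 + 19/2b}.

Buchberger on the second generating set:
h_1 = -35ab + 27a + 2b^2 + 5/2b - 27, LT = ab.
h_2 = 58ab - 42a - 4b^2 + b + 42, LT = ab.

S(h_1,h_2): lcm = ab. S = -48/1015a + 12/1015b^2 - 18/203b + 48/1015.
  leading term a: no divisor's leading term divides it; move -48/1015a to the remainder.
  leading term b^2: no divisor's leading term divides it; move 12/1015b^2 to the remainder.
  leading term b: no divisor's leading term divides it; move -18/203b to the remainder.
  leading term 1: no divisor's leading term divides it; move 48/1015 to the remainder.
  remainder -48/1015a + 12/1015b^2 - 18/203b + 48/1015 ≠ 0; add k_3 = -48/1015a + 12/1015b^2 - 18/203b + 48/1015 to the basis.

S(h_1,k_3): lcm = ab. S = -27/35a + 1/4b^3 - 541/280b^2 + 13/14b + 27/35.
  leading term a: subtract (261/16)·k_3 from -27/35a + 1/4b^3 - 541/280b^2 + 13/14b + 27/35 → 1/4b^3 - 17/8b^2 + 19/8b
  leading term b^3: no divisor's leading term divides it; move 1/4b^3 to the remainder.
  leading term b^2: no divisor's leading term divides it; move -17/8b^2 to the remainder.
  leading term b: no divisor's leading term divides it; move 19/8b to the remainder.
  remainder 1/4b^3 - 17/8b^2 + 19/8b ≠ 0; add k_4 = 1/4b^3 - 17/8b^2 + 19/8b to the basis.

The other S-polynomials (S(h_2,k_3), S(h_1,k_4), S(h_2,k_4), S(k_3,k_4)) all reduce to 0 modulo the current basis, so we have a Gröbner basis.
Inter-reduce: drop elements whose leading term is divisible by another's, tail-reduce, and make monic.
Reduced Gröbner basis: {a - 1/4b^2 + 15/8b - 1, b^3 - 17/2b^2 + 19/2b}.

The two bases agree; hence the ideals are identical.
The same test decides containment: I ⊆ J iff every generator of I reduces to 0 modulo a Gröbner basis of J.

Yes, the ideals are equal.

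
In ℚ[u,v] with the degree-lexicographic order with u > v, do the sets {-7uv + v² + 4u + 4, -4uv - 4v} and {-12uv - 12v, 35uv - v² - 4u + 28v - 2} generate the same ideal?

For a fixed monomial order, each ideal has a unique reduced Gröbner basis; comparing bases decides equality.
Buchberger on the first generating set:
f_1 = -7uv + v² + 4u + 4, LT = uv.
f_2 = -4uv - 4v, LT = uv.

S(f_1,f_2): lcm = uv. S = -1/7v² - 4/7u - v - 4/7.
  leading term v²: no divisor's leading term divides it; move -1/7v² to the remainder.
  leading term u: no divisor's leading term divides it; move -4/7u to the remainder.
  leading term v: no divisor's leading term divides it; move -v to the remainder.
  leading term 1: no divisor's leading term divides it; move -4/7 to the remainder.
  remainder -1/7v² - 4/7u - v - 4/7 ≠ 0; add g_3 = -1/7v² - 4/7u - v - 4/7 to the basis.

S(f_1,g_3): lcm = uv². S = -1/7v³ - 4u² - 53/7uv - 4u - 4/7v.
  leading term v³: subtract (v)·g_3 from -1/7v³ - 4u² - 53/7uv - 4u - 4/7v → -4u² - 7uv + v² - 4u
  leading term u²: no divisor's leading term divides it; move -4u² to the remainder.
  leading term uv: subtract (1)·f_1 from -7uv + v² - 4u → -8u - 4
  leading term u: no divisor's leading term divides it; move -8u to the remainder.
  leading term 1: no divisor's leading term divides it; move -4 to the remainder.
  remainder -4u² - 8u - 4 ≠ 0; add g_4 = -4u² - 8u - 4 to the basis.

The other S-polynomials (S(f_2,g_3), S(f_1,g_4), S(f_2,g_4), S(g_3,g_4)) all reduce to 0 modulo the current basis, so we have a Gröbner basis.
Inter-reduce: drop elements whose leading term is divisible by another's, tail-reduce, and make monic.
Reduced Gröbner basis: {u² + 2u + 1, uv + v, v² + 4u + 7v + 4}.

Buchberger on the second generating set:
h_1 = -12uv - 12v, LT = uv.
h_2 = 35uv - v² - 4u + 28v - 2, LT = uv.

S(h_1,h_2): lcm = uv. S = 1/35v² + 4/35u + ⅕v + 2/35.
  leading term v²: no divisor's leading term divides it; move 1/35v² to the remainder.
  leading term u: no divisor's leading term divides it; move 4/35u to the remainder.
  leading term v: no divisor's leading term divides it; move ⅕v to the remainder.
  leading term 1: no divisor's leading term divides it; move 2/35 to the remainder.
  remainder 1/35v² + 4/35u + ⅕v + 2/35 ≠ 0; add k_3 = 1/35v² + 4/35u + ⅕v + 2/35 to the basis.

S(h_1,k_3): lcm = uv². S = -4u² - 7uv + v² - 2u.
  leading term u²: no divisor's leading term divides it; move -4u² to the remainder.
  leading term uv: subtract (7/12)·h_1 from -7uv + v² - 2u → v² - 2u + 7v
  leading term v²: subtract (35)·k_3 from v² - 2u + 7v → -6u - 2
  leading term u: no divisor's leading term divides it; move -6u to the remainder.
  leading term 1: no divisor's leading term divides it; move -2 to the remainder.
  remainder -4u² - 6u - 2 ≠ 0; add k_4 = -4u² - 6u - 2 to the basis.

The other S-polynomials (S(h_2,k_3), S(h_1,k_4), S(h_2,k_4), S(k_3,k_4)) all reduce to 0 modulo the current basis, so we have a Gröbner basis.
Inter-reduce: drop elements whose leading term is divisible by another's, tail-reduce, and make monic.
Reduced Gröbner basis: {u² + 3/2u + ½, uv + v, v² + 4u + 7v + 2}.

These differ, so the ideals are not equal.

No, the ideals differ.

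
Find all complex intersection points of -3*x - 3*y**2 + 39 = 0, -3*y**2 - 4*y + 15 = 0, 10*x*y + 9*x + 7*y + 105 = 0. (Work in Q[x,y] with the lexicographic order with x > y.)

{(4, -3)}

Compute a lex Gröbner basis by Buchberger's algorithm.
f_1 = -3*x - 3*y**2 + 39, LT = x.
f_2 = -3*y**2 - 4*y + 15, LT = y**2.
f_3 = 10*x*y + 9*x + 7*y + 105, LT = x*y.

S(f_1,f_2): leading monomials are coprime, so the S-polynomial reduces to 0 (Buchberger's first criterion).
S(f_1,f_3): lcm = x*y. S = -9/10*x + y**3 - 137/10*y - 21/2.
  leading term x: subtract (3/10)·f_1 from -9/10*x + y**3 - 137/10*y - 21/2 → y**3 + 9/10*y**2 - 137/10*y - 111/5
  leading term y**3: subtract (-1/3*y)·f_2 from y**3 + 9/10*y**2 - 137/10*y - 111/5 → -13/30*y**2 - 87/10*y - 111/5
  leading term y**2: subtract (13/90)·f_2 from -13/30*y**2 - 87/10*y - 111/5 → -731/90*y - 731/30
  leading term y: no divisor's leading term divides it; move -731/90*y to the remainder.
  leading term 1: no divisor's leading term divides it; move -731/30 to the remainder.
  remainder -731/90*y - 731/30 ≠ 0; add h_4 = -731/90*y - 731/30 to the basis.

S(f_2,f_3): lcm = x*y**2. S = 13/30*x*y - 5*x - 7/10*y**2 - 21/2*y.
  leading term x*y: subtract (-13/90*y)·f_1 from 13/30*x*y - 5*x - 7/10*y**2 - 21/2*y → -5*x - 13/30*y**3 - 7/10*y**2 - 73/15*y
  leading term x: subtract (5/3)·f_1 from -5*x - 13/30*y**3 - 7/10*y**2 - 73/15*y → -13/30*y**3 + 43/10*y**2 - 73/15*y - 65
  leading term y**3: subtract (13/90*y)·f_2 from -13/30*y**3 + 43/10*y**2 - 73/15*y - 65 → 439/90*y**2 - 211/30*y - 65
  leading term y**2: subtract (-439/270)·f_2 from 439/90*y**2 - 211/30*y - 65 → -731/54*y - 731/18
  leading term y: subtract (5/3)·h_4 from -731/54*y - 731/18 → 0
  remainder 0.

S(f_1,h_4): leading monomials are coprime, so the S-polynomial reduces to 0 (Buchberger's first criterion).
S(f_2,h_4): lcm = y**2. S = -5/3*y - 5.
  leading term y: subtract (150/731)·h_4 from -5/3*y - 5 → 0
  remainder 0.

S(f_3,h_4): lcm = x*y. S = -21/10*x + 7/10*y + 21/2.
  leading term x: subtract (7/10)·f_1 from -21/10*x + 7/10*y + 21/2 → 21/10*y**2 + 7/10*y - 84/5
  leading term y**2: subtract (-7/10)·f_2 from 21/10*y**2 + 7/10*y - 84/5 → -21/10*y - 63/10
  leading term y: subtract (189/731)·h_4 from -21/10*y - 63/10 → 0
  remainder 0.

Every S-polynomial of the final basis reduces to 0, so we have a Gröbner basis.
Inter-reduce: drop elements whose leading term is divisible by another's, tail-reduce, and make monic.
Reduced Gröbner basis: {x - 4, y + 3}.

From the last basis element, y + 3 = 0, so y takes values in {-3}. Each choice, substituted upward through the basis, yields the corresponding point(s) of the solution set.
  y = -3: the earlier basis element becomes x - 4 = 0, giving x = 4 — point (4, -3).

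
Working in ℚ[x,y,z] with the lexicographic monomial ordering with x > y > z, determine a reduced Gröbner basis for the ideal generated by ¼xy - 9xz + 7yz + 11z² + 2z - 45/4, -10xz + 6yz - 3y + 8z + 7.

G = {xy + 32/5yz + 54/5y + 44z² - 104/5z - 351/5, xz - ⅗yz + 3/10y - ⅘z - 7/10, y²z - ½y² + 32/3yz² + 58/3yz + 7/6y + 220/3z³ - 104/3z² - 117z}

f_1 = ¼xy - 9xz + 7yz + 11z² + 2z - 45/4, LT = xy.
f_2 = -10xz + 6yz - 3y + 8z + 7, LT = xz.

S(f_1,f_2): lcm = xyz. S = -36xz² + ⅗y²z - 3/10y² + 28yz² + ⅘yz + 7/10y + 44z³ + 8z² - 45z.
  reduce S modulo (f_1, f_2):
  remainder ⅗y²z - 3/10y² + 32/5yz² + 58/5yz + 7/10y + 44z³ - 104/5z² - 351/5z ≠ 0; add g_3 = ⅗y²z - 3/10y² + 32/5yz² + 58/5yz + 7/10y + 44z³ - 104/5z² - 351/5z to the basis.

The other S-polynomials (S(f_1,g_3), S(f_2,g_3)) all reduce to 0 modulo the current basis, so we have a Gröbner basis.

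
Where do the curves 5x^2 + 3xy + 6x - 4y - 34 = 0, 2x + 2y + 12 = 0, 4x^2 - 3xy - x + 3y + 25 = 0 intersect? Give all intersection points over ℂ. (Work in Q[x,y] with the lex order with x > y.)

Compute a lex Gröbner basis by Buchberger's algorithm.
f_1 = 5x^2 + 3xy + 6x - 4y - 34, LT = x^2.
f_2 = 2x + 2y + 12, LT = x.
f_3 = 4x^2 - 3xy - x + 3y + 25, LT = x^2.

S(f_1,f_2): lcm = x^2. S = -2/5xy - 24/5x - 4/5y - 34/5.
  leading term xy: subtract (-1/5y)·f_2 from -2/5xy - 24/5x - 4/5y - 34/5 → -24/5x + 2/5y^2 + 8/5y - 34/5
  leading term x: subtract (-12/5)·f_2 from -24/5x + 2/5y^2 + 8/5y - 34/5 → 2/5y^2 + 32/5y + 22
  leading term y^2: no divisor's leading term divides it; move 2/5y^2 to the remainder.
  leading term y: no divisor's leading term divides it; move 32/5y to the remainder.
  leading term 1: no divisor's leading term divides it; move 22 to the remainder.
  remainder 2/5y^2 + 32/5y + 22 ≠ 0; add h_4 = 2/5y^2 + 32/5y + 22 to the basis.

S(f_1,f_3): lcm = x^2. S = 27/20xy + 29/20x - 31/20y - 261/20.
  leading term xy: subtract (27/40y)·f_2 from 27/20xy + 29/20x - 31/20y - 261/20 → 29/20x - 27/20y^2 - 193/20y - 261/20
  leading term x: subtract (29/40)·f_2 from 29/20x - 27/20y^2 - 193/20y - 261/20 → -27/20y^2 - 111/10y - 87/4
  leading term y^2: subtract (-27/8)·h_4 from -27/20y^2 - 111/10y - 87/4 → 21/2y + 105/2
  leading term y: no divisor's leading term divides it; move 21/2y to the remainder.
  leading term 1: no divisor's leading term divides it; move 105/2 to the remainder.
  remainder 21/2y + 105/2 ≠ 0; add h_5 = 21/2y + 105/2 to the basis.

S(f_2,f_3): lcm = x^2. S = 7/4xy + 25/4x - 3/4y - 25/4.
  leading term xy: subtract (7/8y)·f_2 from 7/4xy + 25/4x - 3/4y - 25/4 → 25/4x - 7/4y^2 - 45/4y - 25/4
  leading term x: subtract (25/8)·f_2 from 25/4x - 7/4y^2 - 45/4y - 25/4 → -7/4y^2 - 35/2y - 175/4
  leading term y^2: subtract (-35/8)·h_4 from -7/4y^2 - 35/2y - 175/4 → 21/2y + 105/2
  leading term y: subtract (1)·h_5 from 21/2y + 105/2 → 0
  remainder 0.

S(f_1,h_4): leading monomials are coprime, so the S-polynomial reduces to 0 (Buchberger's first criterion).
S(f_2,h_4): leading monomials are coprime, so the S-polynomial reduces to 0 (Buchberger's first criterion).
S(f_3,h_4): leading monomials are coprime, so the S-polynomial reduces to 0 (Buchberger's first criterion).
S(f_1,h_5): leading monomials are coprime, so the S-polynomial reduces to 0 (Buchberger's first criterion).
S(f_2,h_5): leading monomials are coprime, so the S-polynomial reduces to 0 (Buchberger's first criterion).
S(f_3,h_5): leading monomials are coprime, so the S-polynomial reduces to 0 (Buchberger's first criterion).
S(h_4,h_5): lcm = y^2. S = 11y + 55.
  leading term y: subtract (22/21)·h_5 from 11y + 55 → 0
  remainder 0.

Every S-polynomial of the final basis reduces to 0, so we have a Gröbner basis.
Inter-reduce: drop elements whose leading term is divisible by another's, tail-reduce, and make monic.
Reduced Gröbner basis: {x + 1, y + 5}.

The lex basis is triangular: the last element involves only y. Solving y + 5 = 0 gives y ∈ {-5}; substituting each value into the earlier elements determines the remaining variables.
  y = -5: the earlier basis element becomes x + 1 = 0, giving x = -1 — point (-1, -5).
Check: every point annihilates each of the original generators.

{(-1, -5)}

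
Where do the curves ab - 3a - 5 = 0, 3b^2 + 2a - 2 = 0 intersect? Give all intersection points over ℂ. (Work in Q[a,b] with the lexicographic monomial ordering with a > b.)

{(-5, 2), (-15/4 + sqrt(105)/4, 1/2 - sqrt(105)/6), (-15/4 - sqrt(105)/4, 1/2 + sqrt(105)/6)}

Compute a lex Gröbner basis by Buchberger's algorithm.
f_1 = ab - 3a - 5, LT = ab.
f_2 = 2a + 3b^2 - 2, LT = a.

S(f_1,f_2): lcm = ab. S = -3a - 3/2b^3 + b - 5.
  reduce S modulo (f_1, f_2):
  remainder -3/2b^3 + 9/2b^2 + b - 8 ≠ 0; add h_3 = -3/2b^3 + 9/2b^2 + b - 8 to the basis.

The other S-polynomials (S(f_1,h_3), S(f_2,h_3)) all reduce to 0 modulo the current basis, so we have a Gröbner basis.
Inter-reduce: drop elements whose leading term is divisible by another's, tail-reduce, and make monic.
Reduced Gröbner basis: {a + 3/2b^2 - 1, b^3 - 3b^2 - 2/3b + 16/3}.

From the last basis element, b^3 - 3b^2 - 2/3b + 16/3 = 0, so b takes values in {2, 1/2 - sqrt(105)/6, 1/2 + sqrt(105)/6}. Each choice, substituted upward through the basis, yields the corresponding point(s) of the solution set.
  b = 2: the earlier basis element becomes a + 5 = 0, giving a = -5 — point (-5, 2).
  b = 1/2 - sqrt(105)/6: the earlier basis element becomes a - sqrt(105)/4 + 15/4 = 0, giving a = -15/4 + sqrt(105)/4 — point (-15/4 + sqrt(105)/4, 1/2 - sqrt(105)/6).
  b = 1/2 + sqrt(105)/6: the earlier basis element becomes a + sqrt(105)/4 + 15/4 = 0, giving a = -15/4 - sqrt(105)/4 — point (-15/4 - sqrt(105)/4, 1/2 + sqrt(105)/6).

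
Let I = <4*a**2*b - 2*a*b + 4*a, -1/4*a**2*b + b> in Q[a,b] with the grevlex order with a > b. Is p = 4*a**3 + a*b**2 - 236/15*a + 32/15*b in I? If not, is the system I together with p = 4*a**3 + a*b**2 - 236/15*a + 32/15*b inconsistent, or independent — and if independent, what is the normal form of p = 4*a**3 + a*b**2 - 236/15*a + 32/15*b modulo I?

First compute the reduced Gröbner basis of I by Buchberger's algorithm.
f_1 = 4*a**2*b - 2*a*b + 4*a, LT = a**2*b.
f_2 = -1/4*a**2*b + b, LT = a**2*b.

S(f_1,f_2): lcm = a**2*b. S = -1/2*a*b + a + 4*b.
  leading term a*b: no divisor's leading term divides it; move -1/2*a*b to the remainder.
  leading term a: no divisor's leading term divides it; move a to the remainder.
  leading term b: no divisor's leading term divides it; move 4*b to the remainder.
  remainder -1/2*a*b + a + 4*b ≠ 0; add h_3 = -1/2*a*b + a + 4*b to the basis.

S(f_1,h_3): lcm = a**2*b. S = 2*a**2 + 15/2*a*b + a.
  leading term a**2: no divisor's leading term divides it; move 2*a**2 to the remainder.
  leading term a*b: subtract (-15)·h_3 from 15/2*a*b + a → 16*a + 60*b
  leading term a: no divisor's leading term divides it; move 16*a to the remainder.
  leading term b: no divisor's leading term divides it; move 60*b to the remainder.
  remainder 2*a**2 + 16*a + 60*b ≠ 0; add h_4 = 2*a**2 + 16*a + 60*b to the basis.

S(f_1,h_4): lcm = a**2*b. S = -17/2*a*b - 30*b**2 + a.
  leading term a*b: subtract (17)·h_3 from -17/2*a*b - 30*b**2 + a → -30*b**2 - 16*a - 68*b
  leading term b**2: no divisor's leading term divides it; move -30*b**2 to the remainder.
  leading term a: no divisor's leading term divides it; move -16*a to the remainder.
  leading term b: no divisor's leading term divides it; move -68*b to the remainder.
  remainder -30*b**2 - 16*a - 68*b ≠ 0; add h_5 = -30*b**2 - 16*a - 68*b to the basis.

The other S-polynomials (S(f_2,h_3), S(f_2,h_4), S(h_3,h_4), S(f_1,h_5), S(f_2,h_5), S(h_3,h_5), S(h_4,h_5)) all reduce to 0 modulo the current basis, so we have a Gröbner basis.
Inter-reduce: drop elements whose leading term is divisible by another's, tail-reduce, and make monic.
Reduced Gröbner basis: {a**2 + 8*a + 30*b, a*b - 2*a - 8*b, b**2 + 8/15*a + 34/15*b}.
Label its elements g_1 = a**2 + 8*a + 30*b, g_2 = a*b - 2*a - 8*b, g_3 = b**2 + 8/15*a + 34/15*b.

Reduce p = 4*a**3 + a*b**2 - 236/15*a + 32/15*b modulo G:
  leading term a**3: subtract (4*a)·g_1 from 4*a**3 + a*b**2 - 236/15*a + 32/15*b → a*b**2 - 32*a**2 - 120*a*b - 236/15*a + 32/15*b
  leading term a*b**2: subtract (b)·g_2 from a*b**2 - 32*a**2 - 120*a*b - 236/15*a + 32/15*b → -32*a**2 - 118*a*b + 8*b**2 - 236/15*a + 32/15*b
  leading term a**2: subtract (-32)·g_1 from -32*a**2 - 118*a*b + 8*b**2 - 236/15*a + 32/15*b → -118*a*b + 8*b**2 + 3604/15*a + 14432/15*b
  leading term a*b: subtract (-118)·g_2 from -118*a*b + 8*b**2 + 3604/15*a + 14432/15*b → 8*b**2 + 64/15*a + 272/15*b
  leading term b**2: subtract (8)·g_3 from 8*b**2 + 64/15*a + 272/15*b → 0
  normal form = 0.
Since the normal form is 0, p ∈ I.

4*a**3 + a*b**2 - 236/15*a + 32/15*b lies in I (it reduces to 0).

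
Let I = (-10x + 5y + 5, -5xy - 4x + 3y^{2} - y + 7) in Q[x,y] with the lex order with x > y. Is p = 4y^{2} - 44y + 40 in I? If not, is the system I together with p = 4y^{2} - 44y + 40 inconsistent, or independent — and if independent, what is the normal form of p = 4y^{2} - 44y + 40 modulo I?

First compute the reduced Gröbner basis of I by Buchberger's algorithm.
f_1 = -10x + 5y + 5, LT = x.
f_2 = -5xy - 4x + 3y^{2} - y + 7, LT = xy.

S(f_1,f_2): lcm = xy. S = -\tfrac{4}{5}x + \tfrac{1}{10}y^{2} - \tfrac{7}{10}y + \tfrac{7}{5}.
  leading term x: subtract (\tfrac{2}{25})·f_1 from -\tfrac{4}{5}x + \tfrac{1}{10}y^{2} - \tfrac{7}{10}y + \tfrac{7}{5} → \tfrac{1}{10}y^{2} - \tfrac{11}{10}y + 1
  leading term y^{2}: no divisor's leading term divides it; move \tfrac{1}{10}y^{2} to the remainder.
  leading term y: no divisor's leading term divides it; move -\tfrac{11}{10}y to the remainder.
  leading term 1: no divisor's leading term divides it; move 1 to the remainder.
  remainder \tfrac{1}{10}y^{2} - \tfrac{11}{10}y + 1 ≠ 0; add h_3 = \tfrac{1}{10}y^{2} - \tfrac{11}{10}y + 1 to the basis.

The other S-polynomials (S(f_1,h_3), S(f_2,h_3)) all reduce to 0 modulo the current basis, so we have a Gröbner basis.
Inter-reduce: drop elements whose leading term is divisible by another's, tail-reduce, and make monic.
Reduced Gröbner basis: {x - \tfrac{1}{2}y - \tfrac{1}{2}, y^{2} - 11y + 10}.
Label its elements g_1 = x - \tfrac{1}{2}y - \tfrac{1}{2}, g_2 = y^{2} - 11y + 10.

Reduce p = 4y^{2} - 44y + 40 modulo G:
  leading term y^{2}: subtract (4)·g_2 from 4y^{2} - 44y + 40 → 0
  normal form = 0.
Since the normal form is 0, p ∈ I.

4y^{2} - 44y + 40 lies in I (it reduces to 0).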